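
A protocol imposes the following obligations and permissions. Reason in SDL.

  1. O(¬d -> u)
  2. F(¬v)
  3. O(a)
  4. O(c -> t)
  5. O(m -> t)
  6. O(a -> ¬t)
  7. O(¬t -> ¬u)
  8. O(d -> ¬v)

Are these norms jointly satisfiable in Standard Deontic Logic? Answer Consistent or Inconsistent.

Inconsistent

Premise 2, F(¬v), is equivalent to O(v).
Premise 8, O(d -> ¬v), contraposes to O(v -> ¬d); with O(v) we get O(¬d).
Premise 1 is O(¬d -> u); since O(¬d), deontic closure gives O(u).
Premise 7, O(¬t -> ¬u), contraposes to O(u -> t); with O(u) we get O(t).
Premise 6 is O(a -> ¬t); contrapositively O(t -> ¬a). Since O(t) holds, K gives O(¬a).
However, premise 3 gives O(a).
We now have both O(¬a) and O(a) — a is simultaneously obligatory and forbidden, violating the D-axiom.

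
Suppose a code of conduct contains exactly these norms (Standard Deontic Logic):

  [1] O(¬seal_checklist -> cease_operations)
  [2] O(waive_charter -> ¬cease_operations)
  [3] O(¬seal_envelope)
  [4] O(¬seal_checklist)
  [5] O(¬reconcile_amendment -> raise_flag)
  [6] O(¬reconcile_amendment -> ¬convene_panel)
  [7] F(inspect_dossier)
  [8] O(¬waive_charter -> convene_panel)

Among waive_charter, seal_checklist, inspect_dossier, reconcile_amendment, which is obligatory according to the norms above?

Premise 4 gives O(¬seal_checklist).
Premise 1 is O(¬seal_checklist -> cease_operations); since O(¬seal_checklist), deontic closure gives O(cease_operations).
Premise 2, O(waive_charter -> ¬cease_operations), contraposes to O(cease_operations -> ¬waive_charter); with O(cease_operations) we get O(¬waive_charter).
Premise 8 is O(¬waive_charter -> convene_panel); since O(¬waive_charter), deontic closure gives O(convene_panel).
Premise 6, O(¬reconcile_amendment -> ¬convene_panel), contraposes to O(convene_panel -> reconcile_amendment); with O(convene_panel) we get O(reconcile_amendment).
So O(reconcile_amendment) holds — reconcile_amendment is obligatory. None of the other listed options is made obligatory by any chain of premises.

reconcile_amendment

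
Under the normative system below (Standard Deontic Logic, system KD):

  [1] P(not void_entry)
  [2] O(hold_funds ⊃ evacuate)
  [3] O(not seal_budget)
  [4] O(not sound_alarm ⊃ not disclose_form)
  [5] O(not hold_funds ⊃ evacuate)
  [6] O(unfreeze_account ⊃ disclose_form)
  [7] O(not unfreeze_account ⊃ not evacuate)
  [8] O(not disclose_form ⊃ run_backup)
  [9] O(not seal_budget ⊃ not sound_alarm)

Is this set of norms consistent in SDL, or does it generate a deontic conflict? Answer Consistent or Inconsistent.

By case analysis on not hold_funds: premise 5 gives O(not hold_funds ⊃ evacuate) and premise 2 gives O(hold_funds ⊃ evacuate), so O(evacuate) either way.
Premise 7, O(not unfreeze_account ⊃ not evacuate), contraposes to O(evacuate ⊃ unfreeze_account); with O(evacuate) we get O(unfreeze_account).
Premise 6 is O(unfreeze_account ⊃ disclose_form); since O(unfreeze_account), deontic closure gives O(disclose_form).
Premise 4 is O(not sound_alarm ⊃ not disclose_form); contrapositively O(disclose_form ⊃ sound_alarm). Since O(disclose_form) holds, K gives O(sound_alarm).
The contrapositive of premise 9 (O(not seal_budget ⊃ not sound_alarm)) is O(sound_alarm ⊃ seal_budget), and O(sound_alarm) is already established, so O(seal_budget).
However, premise 3 gives O(not seal_budget).
We now have both O(seal_budget) and O(not seal_budget) — seal_budget is simultaneously obligatory and forbidden, violating the D-axiom.

Inconsistent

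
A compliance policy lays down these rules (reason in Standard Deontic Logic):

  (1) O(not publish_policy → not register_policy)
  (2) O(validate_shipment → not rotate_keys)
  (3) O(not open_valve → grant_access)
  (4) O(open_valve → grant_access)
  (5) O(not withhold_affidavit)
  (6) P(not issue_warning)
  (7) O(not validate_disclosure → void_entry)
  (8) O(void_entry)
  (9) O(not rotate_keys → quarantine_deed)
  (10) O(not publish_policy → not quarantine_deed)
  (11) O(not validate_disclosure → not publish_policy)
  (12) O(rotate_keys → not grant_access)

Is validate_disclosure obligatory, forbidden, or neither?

Obligatory

By case analysis on not open_valve: premise 3 gives O(not open_valve → grant_access) and premise 4 gives O(open_valve → grant_access), so O(grant_access) either way.
Premise 12, O(rotate_keys → not grant_access), contraposes to O(grant_access → not rotate_keys); with O(grant_access) we get O(not rotate_keys).
From O(not rotate_keys) and premise 9, O(not rotate_keys → quarantine_deed), we obtain O(quarantine_deed).
Premise 10 is O(not publish_policy → not quarantine_deed); contrapositively O(quarantine_deed → publish_policy). Since O(quarantine_deed) holds, K gives O(publish_policy).
The contrapositive of premise 11 (O(not validate_disclosure → not publish_policy)) is O(publish_policy → validate_disclosure), and O(publish_policy) is already established, so O(validate_disclosure).
Premises 1, 2, 5, 6, 7, 8 do not contribute to this derivation.
Hence validate_disclosure is obligatory.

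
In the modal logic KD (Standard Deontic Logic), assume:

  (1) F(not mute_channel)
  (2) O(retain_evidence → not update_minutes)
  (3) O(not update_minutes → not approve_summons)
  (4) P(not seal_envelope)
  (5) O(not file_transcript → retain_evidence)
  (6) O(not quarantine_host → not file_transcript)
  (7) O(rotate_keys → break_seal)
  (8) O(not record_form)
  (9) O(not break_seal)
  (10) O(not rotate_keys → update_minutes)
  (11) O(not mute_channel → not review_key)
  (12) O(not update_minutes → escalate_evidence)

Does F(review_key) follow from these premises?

Premise 11 is O(not mute_channel → not review_key), but O(not mute_channel) is not derivable from the premises, so it does not yield O(not review_key).
No other premise forces O(not review_key). An ideal world satisfying every premise can still have review_key true, so F(review_key) is not derivable.

No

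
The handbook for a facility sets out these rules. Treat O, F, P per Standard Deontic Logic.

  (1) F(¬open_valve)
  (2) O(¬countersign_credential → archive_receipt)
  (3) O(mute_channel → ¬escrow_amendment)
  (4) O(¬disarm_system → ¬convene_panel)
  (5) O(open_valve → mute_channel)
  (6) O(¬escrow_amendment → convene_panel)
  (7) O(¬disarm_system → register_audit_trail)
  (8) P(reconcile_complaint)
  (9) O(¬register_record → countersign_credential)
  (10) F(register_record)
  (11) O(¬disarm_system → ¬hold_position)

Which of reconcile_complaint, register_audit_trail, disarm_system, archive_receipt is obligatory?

disarm_system

Premise 1 is F(¬open_valve), i.e. O(open_valve).
Premise 5 is O(open_valve → mute_channel); since O(open_valve), deontic closure gives O(mute_channel).
Premise 3 is O(mute_channel → ¬escrow_amendment); since O(mute_channel), deontic closure gives O(¬escrow_amendment).
Premise 6 is O(¬escrow_amendment → convene_panel); since O(¬escrow_amendment), deontic closure gives O(convene_panel).
Premise 4, O(¬disarm_system → ¬convene_panel), contraposes to O(convene_panel → disarm_system); with O(convene_panel) we get O(disarm_system).
So O(disarm_system) holds — disarm_system is obligatory. None of the other listed options is made obligatory by any chain of premises.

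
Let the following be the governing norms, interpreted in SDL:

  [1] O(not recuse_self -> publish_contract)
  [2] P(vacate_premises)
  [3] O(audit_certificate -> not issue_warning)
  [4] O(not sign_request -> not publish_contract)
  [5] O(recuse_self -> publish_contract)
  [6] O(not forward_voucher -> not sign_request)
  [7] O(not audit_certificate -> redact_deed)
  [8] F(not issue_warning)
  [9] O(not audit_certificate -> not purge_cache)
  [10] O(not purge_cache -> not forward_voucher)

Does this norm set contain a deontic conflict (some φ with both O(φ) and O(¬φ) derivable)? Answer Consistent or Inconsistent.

By case analysis on recuse_self: premise 5 gives O(recuse_self -> publish_contract) and premise 1 gives O(not recuse_self -> publish_contract), so O(publish_contract) either way.
Premise 4, O(not sign_request -> not publish_contract), contraposes to O(publish_contract -> sign_request); with O(publish_contract) we get O(sign_request).
Premise 6 is O(not forward_voucher -> not sign_request); contrapositively O(sign_request -> forward_voucher). Since O(sign_request) holds, K gives O(forward_voucher).
Premise 10 is O(not purge_cache -> not forward_voucher); contrapositively O(forward_voucher -> purge_cache). Since O(forward_voucher) holds, K gives O(purge_cache).
Premise 9, O(not audit_certificate -> not purge_cache), contraposes to O(purge_cache -> audit_certificate); with O(purge_cache) we get O(audit_certificate).
From O(audit_certificate) and premise 3, O(audit_certificate -> not issue_warning), we obtain O(not issue_warning).
However, F(not issue_warning) at premise 8 amounts to O(issue_warning).
We now have both O(not issue_warning) and O(issue_warning) — issue_warning is simultaneously obligatory and forbidden, violating the D-axiom.

Inconsistent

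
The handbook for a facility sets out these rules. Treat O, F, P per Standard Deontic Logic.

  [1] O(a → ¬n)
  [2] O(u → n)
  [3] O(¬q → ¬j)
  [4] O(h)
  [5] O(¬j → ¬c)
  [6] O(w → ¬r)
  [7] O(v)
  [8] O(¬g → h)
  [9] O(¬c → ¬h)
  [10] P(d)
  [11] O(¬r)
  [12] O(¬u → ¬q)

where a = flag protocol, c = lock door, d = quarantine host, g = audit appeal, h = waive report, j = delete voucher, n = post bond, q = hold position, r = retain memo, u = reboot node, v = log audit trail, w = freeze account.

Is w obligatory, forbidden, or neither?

Neither

Premise 6 is O(w → ¬r); even if O(¬r) held, inferring O(w) would be affirming the consequent — invalid.
No premise or chain of K-axiom applications forces O(w), and none forces O(¬w). So w is neither obligatory nor forbidden under these norms.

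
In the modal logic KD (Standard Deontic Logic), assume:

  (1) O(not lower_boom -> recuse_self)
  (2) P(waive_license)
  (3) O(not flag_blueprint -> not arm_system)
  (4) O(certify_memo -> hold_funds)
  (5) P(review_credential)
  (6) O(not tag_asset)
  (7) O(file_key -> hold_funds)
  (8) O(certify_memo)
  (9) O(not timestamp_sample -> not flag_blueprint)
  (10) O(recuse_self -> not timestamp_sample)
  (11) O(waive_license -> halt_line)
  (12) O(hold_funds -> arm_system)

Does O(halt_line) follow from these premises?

Premise 11 is O(waive_license -> halt_line), but O(waive_license) is not derivable from the premises (the permission P(waive_license) asserts only not O(not waive_license), not O(waive_license)), so it does not yield O(halt_line).
No other premise forces O(halt_line). An ideal world satisfying every premise can still have halt_line false, so O(halt_line) is not derivable.

No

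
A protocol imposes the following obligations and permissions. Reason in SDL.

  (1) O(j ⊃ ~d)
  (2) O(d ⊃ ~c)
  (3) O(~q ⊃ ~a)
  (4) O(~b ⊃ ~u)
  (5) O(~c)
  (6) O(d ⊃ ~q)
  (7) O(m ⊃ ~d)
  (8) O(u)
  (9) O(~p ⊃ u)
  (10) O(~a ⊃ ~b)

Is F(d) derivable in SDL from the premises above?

Premise 8 gives O(u).
The contrapositive of premise 4 (O(~b ⊃ ~u)) is O(u ⊃ b), and O(u) is already established, so O(b).
Premise 10 is O(~a ⊃ ~b); contrapositively O(b ⊃ a). Since O(b) holds, K gives O(a).
Premise 3, O(~q ⊃ ~a), contraposes to O(a ⊃ q); with O(a) we get O(q).
Premise 6, O(d ⊃ ~q), contraposes to O(q ⊃ ~d); with O(q) we get O(~d).
Premises 1, 2, 5, 7, 9 do not contribute to this derivation.
So O(~d) holds, i.e. F(d). The claim follows.

Yes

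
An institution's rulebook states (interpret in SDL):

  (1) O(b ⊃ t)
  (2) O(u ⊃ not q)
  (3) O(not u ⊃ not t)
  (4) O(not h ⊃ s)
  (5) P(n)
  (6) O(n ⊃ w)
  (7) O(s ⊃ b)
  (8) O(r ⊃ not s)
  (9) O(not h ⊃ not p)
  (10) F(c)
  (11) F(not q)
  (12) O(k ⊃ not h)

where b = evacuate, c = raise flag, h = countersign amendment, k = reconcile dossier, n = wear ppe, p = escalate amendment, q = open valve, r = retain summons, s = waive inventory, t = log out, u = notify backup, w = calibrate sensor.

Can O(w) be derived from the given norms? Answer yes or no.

Premise 6 is O(n ⊃ w), but O(n) is not derivable from the premises (the permission P(n) asserts only not O(not n), not O(n)), so it does not yield O(w).
No other premise forces O(w). An ideal world satisfying every premise can still have w false, so O(w) is not derivable.

No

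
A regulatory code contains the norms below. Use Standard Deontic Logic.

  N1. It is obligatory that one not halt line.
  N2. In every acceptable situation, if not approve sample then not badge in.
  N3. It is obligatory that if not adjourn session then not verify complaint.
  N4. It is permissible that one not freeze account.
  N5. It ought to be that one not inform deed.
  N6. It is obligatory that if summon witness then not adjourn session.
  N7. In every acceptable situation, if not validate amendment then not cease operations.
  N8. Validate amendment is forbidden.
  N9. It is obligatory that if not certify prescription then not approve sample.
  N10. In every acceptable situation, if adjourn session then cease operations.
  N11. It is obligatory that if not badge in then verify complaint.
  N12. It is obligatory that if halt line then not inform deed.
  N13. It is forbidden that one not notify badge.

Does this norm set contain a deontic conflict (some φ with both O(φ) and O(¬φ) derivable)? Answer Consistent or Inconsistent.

Consistent

Premise 12 is O(halt_line → ¬inform_deed); even if O(¬inform_deed) held, inferring O(halt_line) would be affirming the consequent — invalid.
So O(halt_line) is not derivable, and the apparent clash with O(¬halt_line) does not arise.
A world satisfying every obligation exists (e.g. adjourn_session=false, approve_sample=true, badge_in=true, cease_operations=false, certify_prescription=true, freeze_account=false, halt_line=false, inform_deed=false, notify_badge=true, summon_witness=false, validate_amendment=false, verify_complaint=false); no atom is both obligatory and forbidden, so the set is consistent.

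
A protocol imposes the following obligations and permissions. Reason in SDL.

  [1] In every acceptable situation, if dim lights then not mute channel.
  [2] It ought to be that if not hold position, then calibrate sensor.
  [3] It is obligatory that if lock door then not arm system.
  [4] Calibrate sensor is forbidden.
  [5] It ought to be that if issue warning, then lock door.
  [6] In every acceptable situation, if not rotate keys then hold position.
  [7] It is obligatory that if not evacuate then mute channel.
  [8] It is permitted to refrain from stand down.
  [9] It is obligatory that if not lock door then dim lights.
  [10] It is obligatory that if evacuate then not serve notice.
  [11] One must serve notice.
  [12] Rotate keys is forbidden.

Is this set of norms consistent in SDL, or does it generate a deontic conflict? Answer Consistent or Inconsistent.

Premise 2 is O(¬hold_position → calibrate_sensor), but O(¬hold_position) is not derivable from the premises, so it does not yield O(calibrate_sensor).
So O(calibrate_sensor) is not derivable, and the apparent clash with O(¬calibrate_sensor) does not arise.
A world satisfying every obligation exists (e.g. arm_system=false, calibrate_sensor=false, dim_lights=false, evacuate=false, hold_position=true, issue_warning=false, lock_door=true, mute_channel=true, rotate_keys=false, serve_notice=true, stand_down=false); no atom is both obligatory and forbidden, so the set is consistent.

Consistent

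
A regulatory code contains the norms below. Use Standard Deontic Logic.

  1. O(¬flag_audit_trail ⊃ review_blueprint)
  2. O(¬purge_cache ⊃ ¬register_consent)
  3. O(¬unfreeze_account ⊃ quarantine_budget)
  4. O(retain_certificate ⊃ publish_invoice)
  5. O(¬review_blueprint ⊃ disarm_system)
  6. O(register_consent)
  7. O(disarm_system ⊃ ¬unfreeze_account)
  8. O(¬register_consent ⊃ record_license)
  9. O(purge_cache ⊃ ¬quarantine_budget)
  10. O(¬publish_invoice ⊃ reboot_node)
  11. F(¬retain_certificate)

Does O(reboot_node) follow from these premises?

No

Premise 10 is O(¬publish_invoice ⊃ reboot_node), but O(¬publish_invoice) is not derivable from the premises, so it does not yield O(reboot_node).
No other premise forces O(reboot_node). An ideal world satisfying every premise can still have reboot_node false, so O(reboot_node) is not derivable.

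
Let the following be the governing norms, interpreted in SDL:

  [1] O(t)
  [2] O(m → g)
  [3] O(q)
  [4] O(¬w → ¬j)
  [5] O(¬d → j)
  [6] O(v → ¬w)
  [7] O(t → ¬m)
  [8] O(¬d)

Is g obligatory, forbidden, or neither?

Premise 2 is O(m → g), but O(m) is not derivable from the premises, so it does not yield O(g).
No premise or chain of K-axiom applications forces O(g), and none forces O(¬g). So g is neither obligatory nor forbidden under these norms.

Neither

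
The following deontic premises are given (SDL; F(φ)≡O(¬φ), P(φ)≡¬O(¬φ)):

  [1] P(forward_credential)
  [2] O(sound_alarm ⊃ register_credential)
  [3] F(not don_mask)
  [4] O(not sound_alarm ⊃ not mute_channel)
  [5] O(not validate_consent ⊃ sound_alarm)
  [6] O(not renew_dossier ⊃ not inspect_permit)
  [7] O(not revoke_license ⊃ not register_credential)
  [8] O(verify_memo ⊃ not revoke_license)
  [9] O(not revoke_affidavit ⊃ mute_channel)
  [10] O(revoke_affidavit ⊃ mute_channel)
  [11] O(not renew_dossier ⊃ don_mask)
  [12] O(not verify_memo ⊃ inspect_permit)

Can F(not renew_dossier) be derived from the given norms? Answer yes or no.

By case analysis on not revoke_affidavit: premise 9 gives O(not revoke_affidavit ⊃ mute_channel) and premise 10 gives O(revoke_affidavit ⊃ mute_channel), so O(mute_channel) either way.
The contrapositive of premise 4 (O(not sound_alarm ⊃ not mute_channel)) is O(mute_channel ⊃ sound_alarm), and O(mute_channel) is already established, so O(sound_alarm).
Applying K to premise 2 (O(sound_alarm ⊃ register_credential)) and O(sound_alarm) yields O(register_credential).
Premise 7 is O(not revoke_license ⊃ not register_credential); contrapositively O(register_credential ⊃ revoke_license). Since O(register_credential) holds, K gives O(revoke_license).
The contrapositive of premise 8 (O(verify_memo ⊃ not revoke_license)) is O(revoke_license ⊃ not verify_memo), and O(revoke_license) is already established, so O(not verify_memo).
Applying K to premise 12 (O(not verify_memo ⊃ inspect_permit)) and O(not verify_memo) yields O(inspect_permit).
Premise 6, O(not renew_dossier ⊃ not inspect_permit), contraposes to O(inspect_permit ⊃ renew_dossier); with O(inspect_permit) we get O(renew_dossier).
Premises 1, 3, 5, 11 do not contribute to this derivation.
So O(renew_dossier) holds, i.e. F(not renew_dossier). The claim follows.

Yes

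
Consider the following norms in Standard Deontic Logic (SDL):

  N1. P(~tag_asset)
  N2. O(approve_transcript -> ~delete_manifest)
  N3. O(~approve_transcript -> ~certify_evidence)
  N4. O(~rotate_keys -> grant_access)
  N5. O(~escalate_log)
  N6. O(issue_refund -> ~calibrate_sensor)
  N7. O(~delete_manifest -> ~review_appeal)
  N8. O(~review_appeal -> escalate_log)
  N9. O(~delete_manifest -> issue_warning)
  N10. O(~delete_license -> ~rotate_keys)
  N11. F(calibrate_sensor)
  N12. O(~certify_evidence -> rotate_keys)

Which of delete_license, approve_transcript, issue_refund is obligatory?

From premise 5 we have O(~escalate_log).
The contrapositive of premise 8 (O(~review_appeal -> escalate_log)) is O(~escalate_log -> review_appeal), and O(~escalate_log) is already established, so O(review_appeal).
The contrapositive of premise 7 (O(~delete_manifest -> ~review_appeal)) is O(review_appeal -> delete_manifest), and O(review_appeal) is already established, so O(delete_manifest).
Premise 2, O(approve_transcript -> ~delete_manifest), contraposes to O(delete_manifest -> ~approve_transcript); with O(delete_manifest) we get O(~approve_transcript).
From O(~approve_transcript) and premise 3, O(~approve_transcript -> ~certify_evidence), we obtain O(~certify_evidence).
With premise 12, O(~certify_evidence -> rotate_keys), the K-axiom yields O(rotate_keys).
The contrapositive of premise 10 (O(~delete_license -> ~rotate_keys)) is O(rotate_keys -> delete_license), and O(rotate_keys) is already established, so O(delete_license).
So O(delete_license) holds — delete_license is obligatory. None of the other listed options is made obligatory by any chain of premises.

delete_license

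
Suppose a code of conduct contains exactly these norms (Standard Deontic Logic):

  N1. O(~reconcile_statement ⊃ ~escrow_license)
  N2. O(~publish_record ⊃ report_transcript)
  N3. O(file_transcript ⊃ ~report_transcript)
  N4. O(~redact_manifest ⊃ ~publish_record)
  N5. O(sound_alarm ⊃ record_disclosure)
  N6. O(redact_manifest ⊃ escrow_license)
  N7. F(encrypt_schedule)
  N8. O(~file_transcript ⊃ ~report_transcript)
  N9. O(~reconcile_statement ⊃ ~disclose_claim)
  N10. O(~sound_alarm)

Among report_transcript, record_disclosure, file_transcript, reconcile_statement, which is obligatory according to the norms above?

Premises 3 and 8 are O(file_transcript ⊃ ~report_transcript) and O(~file_transcript ⊃ ~report_transcript); every ideal world satisfies file_transcript or ~file_transcript, so in either case ~report_transcript holds — hence O(~report_transcript).
Premise 2 is O(~publish_record ⊃ report_transcript); contrapositively O(~report_transcript ⊃ publish_record). Since O(~report_transcript) holds, K gives O(publish_record).
Premise 4, O(~redact_manifest ⊃ ~publish_record), contraposes to O(publish_record ⊃ redact_manifest); with O(publish_record) we get O(redact_manifest).
Applying K to premise 6 (O(redact_manifest ⊃ escrow_license)) and O(redact_manifest) yields O(escrow_license).
Premise 1 is O(~reconcile_statement ⊃ ~escrow_license); contrapositively O(escrow_license ⊃ reconcile_statement). Since O(escrow_license) holds, K gives O(reconcile_statement).
So O(reconcile_statement) holds — reconcile_statement is obligatory. None of the other listed options is made obligatory by any chain of premises.

reconcile_statement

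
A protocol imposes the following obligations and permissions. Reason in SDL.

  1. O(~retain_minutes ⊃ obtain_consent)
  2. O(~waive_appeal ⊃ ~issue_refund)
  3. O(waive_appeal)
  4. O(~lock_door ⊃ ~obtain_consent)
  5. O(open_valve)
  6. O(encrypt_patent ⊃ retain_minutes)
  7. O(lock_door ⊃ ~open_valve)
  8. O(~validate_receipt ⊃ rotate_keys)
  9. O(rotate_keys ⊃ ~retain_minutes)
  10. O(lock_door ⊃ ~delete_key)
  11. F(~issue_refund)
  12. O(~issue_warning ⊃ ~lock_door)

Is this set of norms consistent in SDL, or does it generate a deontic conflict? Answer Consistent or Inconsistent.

Premise 2 is O(~waive_appeal ⊃ ~issue_refund), but O(~waive_appeal) is not derivable from the premises, so it does not yield O(~issue_refund).
So O(~issue_refund) is not derivable, and the apparent clash with O(issue_refund) does not arise.
A world satisfying every obligation exists (e.g. delete_key=false, encrypt_patent=false, issue_refund=true, issue_warning=false, lock_door=false, obtain_consent=false, open_valve=true, retain_minutes=true, rotate_keys=false, validate_receipt=true, waive_appeal=true); no atom is both obligatory and forbidden, so the set is consistent.

Consistent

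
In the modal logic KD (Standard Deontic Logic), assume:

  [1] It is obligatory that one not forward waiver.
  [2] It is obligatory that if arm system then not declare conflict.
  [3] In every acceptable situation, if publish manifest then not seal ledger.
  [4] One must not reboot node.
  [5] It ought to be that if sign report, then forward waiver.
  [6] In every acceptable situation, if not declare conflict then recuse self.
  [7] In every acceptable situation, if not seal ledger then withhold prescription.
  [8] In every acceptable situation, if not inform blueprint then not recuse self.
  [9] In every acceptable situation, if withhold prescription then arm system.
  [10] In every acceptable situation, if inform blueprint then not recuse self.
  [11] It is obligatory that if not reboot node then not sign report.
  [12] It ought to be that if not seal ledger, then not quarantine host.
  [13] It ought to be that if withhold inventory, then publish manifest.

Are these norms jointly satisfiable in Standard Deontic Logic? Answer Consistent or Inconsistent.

Consistent

Premise 5 is O(sign_report → forward_waiver), but O(sign_report) is not derivable from the premises, so it does not yield O(forward_waiver).
So O(forward_waiver) is not derivable, and the apparent clash with O(¬forward_waiver) does not arise.
A world satisfying every obligation exists (e.g. arm_system=false, declare_conflict=true, forward_waiver=false, inform_blueprint=false, publish_manifest=false, quarantine_host=false, reboot_node=false, recuse_self=false, seal_ledger=true, sign_report=false, withhold_inventory=false, withhold_prescription=false); no atom is both obligatory and forbidden, so the set is consistent.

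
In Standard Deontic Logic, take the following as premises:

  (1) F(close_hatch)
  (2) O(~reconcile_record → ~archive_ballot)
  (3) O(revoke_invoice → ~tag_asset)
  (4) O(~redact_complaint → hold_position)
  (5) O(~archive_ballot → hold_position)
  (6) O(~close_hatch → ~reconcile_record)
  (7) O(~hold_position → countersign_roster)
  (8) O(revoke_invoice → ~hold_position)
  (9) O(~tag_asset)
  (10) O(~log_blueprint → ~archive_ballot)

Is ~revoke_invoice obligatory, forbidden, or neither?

Obligatory

F(close_hatch) at premise 1 means O(~close_hatch).
Premise 6 is O(~close_hatch → ~reconcile_record); since O(~close_hatch), deontic closure gives O(~reconcile_record).
Applying K to premise 2 (O(~reconcile_record → ~archive_ballot)) and O(~reconcile_record) yields O(~archive_ballot).
Applying K to premise 5 (O(~archive_ballot → hold_position)) and O(~archive_ballot) yields O(hold_position).
Premise 8, O(revoke_invoice → ~hold_position), contraposes to O(hold_position → ~revoke_invoice); with O(hold_position) we get O(~revoke_invoice).
Premises 3, 4, 7, 9, 10 do not contribute to this derivation.
Hence ~revoke_invoice is obligatory.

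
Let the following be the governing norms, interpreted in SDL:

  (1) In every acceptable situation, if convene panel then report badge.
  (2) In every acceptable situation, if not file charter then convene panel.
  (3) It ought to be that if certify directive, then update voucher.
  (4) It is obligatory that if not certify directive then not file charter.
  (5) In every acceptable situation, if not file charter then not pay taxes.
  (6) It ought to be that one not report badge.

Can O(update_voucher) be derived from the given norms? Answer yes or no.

Premise 6 gives O(¬report_badge).
The contrapositive of premise 1 (O(convene_panel → report_badge)) is O(¬report_badge → ¬convene_panel), and O(¬report_badge) is already established, so O(¬convene_panel).
The contrapositive of premise 2 (O(¬file_charter → convene_panel)) is O(¬convene_panel → file_charter), and O(¬convene_panel) is already established, so O(file_charter).
The contrapositive of premise 4 (O(¬certify_directive → ¬file_charter)) is O(file_charter → certify_directive), and O(file_charter) is already established, so O(certify_directive).
With premise 3, O(certify_directive → update_voucher), the K-axiom yields O(update_voucher).
Premise 5 does not contribute to this derivation.
So O(update_voucher) follows.

Yes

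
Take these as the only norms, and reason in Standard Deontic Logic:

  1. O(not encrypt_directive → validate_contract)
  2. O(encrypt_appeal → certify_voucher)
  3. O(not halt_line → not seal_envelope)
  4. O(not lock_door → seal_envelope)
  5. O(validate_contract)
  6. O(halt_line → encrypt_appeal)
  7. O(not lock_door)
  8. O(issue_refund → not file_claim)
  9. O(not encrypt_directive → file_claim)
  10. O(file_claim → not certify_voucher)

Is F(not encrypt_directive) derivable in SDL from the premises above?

Premise 7 states O(not lock_door) outright.
Premise 4 is O(not lock_door → seal_envelope); since O(not lock_door), deontic closure gives O(seal_envelope).
The contrapositive of premise 3 (O(not halt_line → not seal_envelope)) is O(seal_envelope → halt_line), and O(seal_envelope) is already established, so O(halt_line).
Premise 6 is O(halt_line → encrypt_appeal); since O(halt_line), deontic closure gives O(encrypt_appeal).
Premise 2 is O(encrypt_appeal → certify_voucher); since O(encrypt_appeal), deontic closure gives O(certify_voucher).
The contrapositive of premise 10 (O(file_claim → not certify_voucher)) is O(certify_voucher → not file_claim), and O(certify_voucher) is already established, so O(not file_claim).
The contrapositive of premise 9 (O(not encrypt_directive → file_claim)) is O(not file_claim → encrypt_directive), and O(not file_claim) is already established, so O(encrypt_directive).
Premises 1, 5, 8 do not contribute to this derivation.
So O(encrypt_directive) holds, i.e. F(not encrypt_directive). The claim follows.

Yes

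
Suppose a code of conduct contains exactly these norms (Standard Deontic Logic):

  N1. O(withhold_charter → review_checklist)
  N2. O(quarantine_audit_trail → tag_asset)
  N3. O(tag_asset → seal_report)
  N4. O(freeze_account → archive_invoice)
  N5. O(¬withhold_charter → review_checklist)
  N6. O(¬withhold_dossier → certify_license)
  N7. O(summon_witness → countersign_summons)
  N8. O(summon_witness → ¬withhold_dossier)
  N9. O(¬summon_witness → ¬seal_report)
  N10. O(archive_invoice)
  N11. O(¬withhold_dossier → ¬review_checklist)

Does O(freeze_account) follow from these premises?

Premise 4 is O(freeze_account → archive_invoice); even if O(archive_invoice) held, inferring O(freeze_account) would be affirming the consequent — invalid.
No other premise forces O(freeze_account). An ideal world satisfying every premise can still have freeze_account false, so O(freeze_account) is not derivable.

No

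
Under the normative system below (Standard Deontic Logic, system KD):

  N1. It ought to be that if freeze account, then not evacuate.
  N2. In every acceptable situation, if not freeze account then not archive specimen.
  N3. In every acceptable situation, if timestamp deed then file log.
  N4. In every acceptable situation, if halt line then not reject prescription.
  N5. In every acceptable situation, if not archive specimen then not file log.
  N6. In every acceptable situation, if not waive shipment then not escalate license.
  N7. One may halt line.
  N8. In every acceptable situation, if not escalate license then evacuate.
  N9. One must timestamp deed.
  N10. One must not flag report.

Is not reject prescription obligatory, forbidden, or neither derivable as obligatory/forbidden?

Premise 4 is O(halt_line → ¬reject_prescription), but O(halt_line) is not derivable from the premises (the permission P(halt_line) asserts only ¬O(¬halt_line), not O(halt_line)), so it does not yield O(¬reject_prescription).
No premise or chain of K-axiom applications forces O(¬reject_prescription), and none forces O(reject_prescription). So ¬reject_prescription is neither obligatory nor forbidden under these norms.

Neither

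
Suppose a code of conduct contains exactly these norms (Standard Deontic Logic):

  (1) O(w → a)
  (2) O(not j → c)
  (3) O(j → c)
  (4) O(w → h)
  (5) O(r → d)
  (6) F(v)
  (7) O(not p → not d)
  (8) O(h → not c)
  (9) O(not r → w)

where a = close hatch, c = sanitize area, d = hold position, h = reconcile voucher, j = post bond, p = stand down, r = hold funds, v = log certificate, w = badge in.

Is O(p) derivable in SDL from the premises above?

Premises 3 and 2 are O(j → c) and O(not j → c); every ideal world satisfies j or not j, so in either case c holds — hence O(c).
Premise 8, O(h → not c), contraposes to O(c → not h); with O(c) we get O(not h).
Premise 4 is O(w → h); contrapositively O(not h → not w). Since O(not h) holds, K gives O(not w).
Premise 9 is O(not r → w); contrapositively O(not w → r). Since O(not w) holds, K gives O(r).
From O(r) and premise 5, O(r → d), we obtain O(d).
Premise 7 is O(not p → not d); contrapositively O(d → p). Since O(d) holds, K gives O(p).
Premises 1, 6 do not contribute to this derivation.
So O(p) follows.

Yes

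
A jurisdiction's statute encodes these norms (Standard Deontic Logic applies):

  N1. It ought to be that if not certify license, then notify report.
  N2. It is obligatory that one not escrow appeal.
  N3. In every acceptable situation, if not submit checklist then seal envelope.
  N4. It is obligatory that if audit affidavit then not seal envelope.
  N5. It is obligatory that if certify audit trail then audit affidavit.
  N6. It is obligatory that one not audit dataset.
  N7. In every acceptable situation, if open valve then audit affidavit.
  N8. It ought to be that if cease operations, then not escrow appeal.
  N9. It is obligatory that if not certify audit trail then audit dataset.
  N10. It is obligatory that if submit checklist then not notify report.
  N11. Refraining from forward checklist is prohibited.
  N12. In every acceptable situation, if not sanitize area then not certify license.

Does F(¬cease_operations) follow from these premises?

Premise 8 is O(cease_operations → ¬escrow_appeal); even if O(¬escrow_appeal) held, inferring O(cease_operations) would be affirming the consequent — invalid.
No other premise forces O(cease_operations). An ideal world satisfying every premise can still have ¬cease_operations true, so F(¬cease_operations) is not derivable.

No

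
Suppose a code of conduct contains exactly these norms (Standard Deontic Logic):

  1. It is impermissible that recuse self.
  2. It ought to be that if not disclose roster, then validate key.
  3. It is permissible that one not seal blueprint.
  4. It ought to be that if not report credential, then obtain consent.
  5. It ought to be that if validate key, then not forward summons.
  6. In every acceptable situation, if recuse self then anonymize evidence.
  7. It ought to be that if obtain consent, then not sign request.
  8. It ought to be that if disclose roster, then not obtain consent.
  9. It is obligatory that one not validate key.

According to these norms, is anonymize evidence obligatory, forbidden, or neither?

Neither

Premise 6 is O(recuse_self → anonymize_evidence), but O(recuse_self) is not derivable from the premises, so it does not yield O(anonymize_evidence).
No premise or chain of K-axiom applications forces O(anonymize_evidence), and none forces O(¬anonymize_evidence). So anonymize_evidence is neither obligatory nor forbidden under these norms.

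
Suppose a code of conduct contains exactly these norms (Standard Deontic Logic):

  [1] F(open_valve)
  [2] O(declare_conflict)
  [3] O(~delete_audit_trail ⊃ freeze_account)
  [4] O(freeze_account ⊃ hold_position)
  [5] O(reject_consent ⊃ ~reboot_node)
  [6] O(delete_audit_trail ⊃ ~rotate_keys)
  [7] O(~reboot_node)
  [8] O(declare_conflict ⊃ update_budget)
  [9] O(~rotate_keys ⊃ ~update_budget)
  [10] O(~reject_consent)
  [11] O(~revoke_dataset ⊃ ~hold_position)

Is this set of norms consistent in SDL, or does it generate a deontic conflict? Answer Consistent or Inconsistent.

Consistent

Premise 5 is O(reject_consent ⊃ ~reboot_node); even if O(~reboot_node) held, inferring O(reject_consent) would be affirming the consequent — invalid.
So O(reject_consent) is not derivable, and the apparent clash with O(~reject_consent) does not arise.
A world satisfying every obligation exists (e.g. declare_conflict=true, delete_audit_trail=false, freeze_account=true, hold_position=true, open_valve=false, reboot_node=false, reject_consent=false, revoke_dataset=true, rotate_keys=true, update_budget=true); no atom is both obligatory and forbidden, so the set is consistent.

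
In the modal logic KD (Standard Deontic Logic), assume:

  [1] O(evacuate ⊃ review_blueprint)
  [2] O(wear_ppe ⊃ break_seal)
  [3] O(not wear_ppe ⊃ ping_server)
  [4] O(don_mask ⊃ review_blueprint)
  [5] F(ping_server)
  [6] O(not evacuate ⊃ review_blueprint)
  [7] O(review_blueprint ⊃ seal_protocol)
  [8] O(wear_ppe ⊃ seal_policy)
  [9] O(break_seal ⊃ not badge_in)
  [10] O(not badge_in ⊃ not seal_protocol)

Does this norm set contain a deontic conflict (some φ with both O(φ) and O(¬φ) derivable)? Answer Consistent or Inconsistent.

By case analysis on not evacuate: premise 6 gives O(not evacuate ⊃ review_blueprint) and premise 1 gives O(evacuate ⊃ review_blueprint), so O(review_blueprint) either way.
With premise 7, O(review_blueprint ⊃ seal_protocol), the K-axiom yields O(seal_protocol).
Premise 10, O(not badge_in ⊃ not seal_protocol), contraposes to O(seal_protocol ⊃ badge_in); with O(seal_protocol) we get O(badge_in).
The contrapositive of premise 9 (O(break_seal ⊃ not badge_in)) is O(badge_in ⊃ not break_seal), and O(badge_in) is already established, so O(not break_seal).
Premise 2, O(wear_ppe ⊃ break_seal), contraposes to O(not break_seal ⊃ not wear_ppe); with O(not break_seal) we get O(not wear_ppe).
Applying K to premise 3 (O(not wear_ppe ⊃ ping_server)) and O(not wear_ppe) yields O(ping_server).
However, F(ping_server) at premise 5 amounts to O(not ping_server).
We now have both O(ping_server) and O(not ping_server) — ping_server is simultaneously obligatory and forbidden, violating the D-axiom.

Inconsistent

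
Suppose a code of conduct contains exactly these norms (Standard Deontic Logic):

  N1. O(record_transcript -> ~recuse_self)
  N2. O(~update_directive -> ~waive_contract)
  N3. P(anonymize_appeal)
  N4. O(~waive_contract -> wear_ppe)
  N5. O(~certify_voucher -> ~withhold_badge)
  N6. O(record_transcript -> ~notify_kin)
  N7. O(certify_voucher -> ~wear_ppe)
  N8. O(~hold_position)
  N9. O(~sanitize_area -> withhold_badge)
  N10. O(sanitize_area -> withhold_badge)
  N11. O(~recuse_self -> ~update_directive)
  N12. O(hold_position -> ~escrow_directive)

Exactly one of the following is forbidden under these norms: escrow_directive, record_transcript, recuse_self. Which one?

record_transcript

Premises 9 and 10 are O(~sanitize_area -> withhold_badge) and O(sanitize_area -> withhold_badge); every ideal world satisfies ~sanitize_area or sanitize_area, so in either case withhold_badge holds — hence O(withhold_badge).
Premise 5 is O(~certify_voucher -> ~withhold_badge); contrapositively O(withhold_badge -> certify_voucher). Since O(withhold_badge) holds, K gives O(certify_voucher).
Applying K to premise 7 (O(certify_voucher -> ~wear_ppe)) and O(certify_voucher) yields O(~wear_ppe).
The contrapositive of premise 4 (O(~waive_contract -> wear_ppe)) is O(~wear_ppe -> waive_contract), and O(~wear_ppe) is already established, so O(waive_contract).
The contrapositive of premise 2 (O(~update_directive -> ~waive_contract)) is O(waive_contract -> update_directive), and O(waive_contract) is already established, so O(update_directive).
The contrapositive of premise 11 (O(~recuse_self -> ~update_directive)) is O(update_directive -> recuse_self), and O(update_directive) is already established, so O(recuse_self).
The contrapositive of premise 1 (O(record_transcript -> ~recuse_self)) is O(recuse_self -> ~record_transcript), and O(recuse_self) is already established, so O(~record_transcript).
So O(~record_transcript) holds, i.e. record_transcript is forbidden. None of the other listed options is forbidden under the premises.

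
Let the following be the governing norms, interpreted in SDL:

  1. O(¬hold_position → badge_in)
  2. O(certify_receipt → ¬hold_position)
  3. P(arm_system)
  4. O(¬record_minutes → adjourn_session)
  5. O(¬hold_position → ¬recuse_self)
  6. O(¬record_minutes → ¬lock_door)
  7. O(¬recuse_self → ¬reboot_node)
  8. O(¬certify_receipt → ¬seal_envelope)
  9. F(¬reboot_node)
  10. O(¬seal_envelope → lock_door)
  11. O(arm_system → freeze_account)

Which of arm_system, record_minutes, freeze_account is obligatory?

record_minutes

Premise 9, F(¬reboot_node), is equivalent to O(reboot_node).
The contrapositive of premise 7 (O(¬recuse_self → ¬reboot_node)) is O(reboot_node → recuse_self), and O(reboot_node) is already established, so O(recuse_self).
Premise 5, O(¬hold_position → ¬recuse_self), contraposes to O(recuse_self → hold_position); with O(recuse_self) we get O(hold_position).
Premise 2 is O(certify_receipt → ¬hold_position); contrapositively O(hold_position → ¬certify_receipt). Since O(hold_position) holds, K gives O(¬certify_receipt).
From O(¬certify_receipt) and premise 8, O(¬certify_receipt → ¬seal_envelope), we obtain O(¬seal_envelope).
Premise 10 is O(¬seal_envelope → lock_door); since O(¬seal_envelope), deontic closure gives O(lock_door).
Premise 6 is O(¬record_minutes → ¬lock_door); contrapositively O(lock_door → record_minutes). Since O(lock_door) holds, K gives O(record_minutes).
So O(record_minutes) holds — record_minutes is obligatory. None of the other listed options is made obligatory by any chain of premises.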